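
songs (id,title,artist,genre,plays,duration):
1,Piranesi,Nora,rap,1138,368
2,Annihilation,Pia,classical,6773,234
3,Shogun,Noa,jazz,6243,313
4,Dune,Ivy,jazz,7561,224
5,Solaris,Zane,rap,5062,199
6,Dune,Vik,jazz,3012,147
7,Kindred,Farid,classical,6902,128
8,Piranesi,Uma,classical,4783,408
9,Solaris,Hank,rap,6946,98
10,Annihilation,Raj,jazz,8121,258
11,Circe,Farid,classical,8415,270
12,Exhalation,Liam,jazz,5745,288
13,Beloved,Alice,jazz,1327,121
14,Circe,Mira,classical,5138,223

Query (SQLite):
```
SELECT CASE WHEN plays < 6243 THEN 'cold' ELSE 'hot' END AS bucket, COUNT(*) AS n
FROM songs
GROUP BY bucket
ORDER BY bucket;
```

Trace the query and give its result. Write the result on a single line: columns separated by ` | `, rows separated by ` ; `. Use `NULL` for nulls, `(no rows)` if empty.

cold | 7 ; hot | 7

Bucket rows by plays < 6243 → 'cold' else 'hot'; count each bucket.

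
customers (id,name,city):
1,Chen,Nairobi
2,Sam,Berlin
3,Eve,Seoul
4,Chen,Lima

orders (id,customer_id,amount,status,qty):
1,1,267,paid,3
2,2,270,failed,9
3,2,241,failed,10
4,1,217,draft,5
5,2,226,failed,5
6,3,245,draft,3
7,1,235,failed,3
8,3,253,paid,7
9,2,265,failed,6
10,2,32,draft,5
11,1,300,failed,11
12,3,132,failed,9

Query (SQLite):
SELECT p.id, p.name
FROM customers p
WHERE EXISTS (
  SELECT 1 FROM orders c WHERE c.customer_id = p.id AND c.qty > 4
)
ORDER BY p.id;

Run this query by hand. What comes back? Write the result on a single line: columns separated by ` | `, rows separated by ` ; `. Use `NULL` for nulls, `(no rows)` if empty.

For each customers row, check whether any orders with matching customer_id has qty > 4.
Keep rows where that is true.

1 | Chen ; 2 | Sam ; 3 | Eve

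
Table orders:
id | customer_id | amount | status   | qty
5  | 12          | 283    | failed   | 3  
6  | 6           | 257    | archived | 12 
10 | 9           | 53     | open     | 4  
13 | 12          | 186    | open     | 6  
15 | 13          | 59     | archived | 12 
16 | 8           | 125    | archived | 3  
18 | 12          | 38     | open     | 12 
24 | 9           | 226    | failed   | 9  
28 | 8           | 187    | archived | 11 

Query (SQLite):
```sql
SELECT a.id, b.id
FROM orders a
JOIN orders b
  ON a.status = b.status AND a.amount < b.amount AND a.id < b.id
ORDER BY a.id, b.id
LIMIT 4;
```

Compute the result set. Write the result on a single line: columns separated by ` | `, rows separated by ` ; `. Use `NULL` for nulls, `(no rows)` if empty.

10 | 13 ; 15 | 16 ; 15 | 28 ; 16 | 28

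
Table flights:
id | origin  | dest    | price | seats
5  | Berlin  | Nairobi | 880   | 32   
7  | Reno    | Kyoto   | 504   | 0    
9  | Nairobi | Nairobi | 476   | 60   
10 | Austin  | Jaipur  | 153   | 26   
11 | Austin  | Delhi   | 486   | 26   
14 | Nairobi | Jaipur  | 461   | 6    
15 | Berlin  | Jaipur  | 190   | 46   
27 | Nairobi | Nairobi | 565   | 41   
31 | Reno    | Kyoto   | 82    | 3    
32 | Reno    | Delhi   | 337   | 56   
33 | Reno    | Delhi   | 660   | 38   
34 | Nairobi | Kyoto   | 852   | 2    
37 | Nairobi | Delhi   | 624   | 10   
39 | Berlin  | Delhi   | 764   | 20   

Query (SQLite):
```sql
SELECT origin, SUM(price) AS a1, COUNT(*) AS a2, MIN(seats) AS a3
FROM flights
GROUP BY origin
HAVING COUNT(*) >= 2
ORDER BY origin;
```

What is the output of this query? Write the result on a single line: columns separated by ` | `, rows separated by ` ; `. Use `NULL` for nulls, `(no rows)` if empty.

Austin | 639 | 2 | 26 ; Berlin | 1834 | 3 | 20 ; Nairobi | 2978 | 5 | 2 ; Reno | 1583 | 4 | 0

Group flights by origin.
Per group compute: SUM(price), COUNT(*), MIN(seats).
HAVING: drop groups with fewer than 2 rows.
  Austin: ids {10, 11} → SUM(price)=639, COUNT(*)=2, MIN(seats)=26
  Berlin: ids {5, 15, 39} → SUM(price)=1834, COUNT(*)=3, MIN(seats)=20
  Nairobi: ids {9, 14, 27, 34, 37} → SUM(price)=2978, COUNT(*)=5, MIN(seats)=2
  Reno: ids {7, 31, 32, 33} → SUM(price)=1583, COUNT(*)=4, MIN(seats)=0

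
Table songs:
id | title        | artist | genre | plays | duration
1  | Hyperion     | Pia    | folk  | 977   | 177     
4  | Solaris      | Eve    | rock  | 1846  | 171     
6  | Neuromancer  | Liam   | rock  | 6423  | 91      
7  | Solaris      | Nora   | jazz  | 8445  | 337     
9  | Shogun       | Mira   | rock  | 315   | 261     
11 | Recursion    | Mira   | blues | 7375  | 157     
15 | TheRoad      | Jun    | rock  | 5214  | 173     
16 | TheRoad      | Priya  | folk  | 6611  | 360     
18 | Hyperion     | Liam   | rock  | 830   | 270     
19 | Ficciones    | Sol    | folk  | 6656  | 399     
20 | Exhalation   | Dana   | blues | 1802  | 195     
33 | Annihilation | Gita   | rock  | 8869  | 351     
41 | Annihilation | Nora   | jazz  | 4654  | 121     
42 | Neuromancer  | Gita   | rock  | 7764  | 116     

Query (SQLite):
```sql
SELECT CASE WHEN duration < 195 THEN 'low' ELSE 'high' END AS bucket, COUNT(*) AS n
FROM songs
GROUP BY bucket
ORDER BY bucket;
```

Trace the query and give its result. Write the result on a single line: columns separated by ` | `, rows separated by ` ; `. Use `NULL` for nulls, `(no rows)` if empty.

Bucket rows by duration < 195 → 'low' else 'high'; count each bucket.

high | 7 ; low | 7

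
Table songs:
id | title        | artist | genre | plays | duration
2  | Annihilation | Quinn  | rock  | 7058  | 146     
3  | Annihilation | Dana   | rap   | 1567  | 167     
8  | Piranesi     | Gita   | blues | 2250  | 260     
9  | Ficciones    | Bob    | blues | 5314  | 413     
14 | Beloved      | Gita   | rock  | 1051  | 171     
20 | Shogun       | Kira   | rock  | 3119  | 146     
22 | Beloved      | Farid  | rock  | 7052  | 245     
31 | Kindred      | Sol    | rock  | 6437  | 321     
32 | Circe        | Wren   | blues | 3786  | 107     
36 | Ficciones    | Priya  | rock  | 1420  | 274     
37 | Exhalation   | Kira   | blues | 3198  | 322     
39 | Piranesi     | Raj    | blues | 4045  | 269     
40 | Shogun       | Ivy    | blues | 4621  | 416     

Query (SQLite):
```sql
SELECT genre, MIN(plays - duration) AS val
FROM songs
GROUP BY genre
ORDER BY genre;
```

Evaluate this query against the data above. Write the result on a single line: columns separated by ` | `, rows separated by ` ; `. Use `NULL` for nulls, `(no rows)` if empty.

blues | 1990 ; rap | 1400 ; rock | 880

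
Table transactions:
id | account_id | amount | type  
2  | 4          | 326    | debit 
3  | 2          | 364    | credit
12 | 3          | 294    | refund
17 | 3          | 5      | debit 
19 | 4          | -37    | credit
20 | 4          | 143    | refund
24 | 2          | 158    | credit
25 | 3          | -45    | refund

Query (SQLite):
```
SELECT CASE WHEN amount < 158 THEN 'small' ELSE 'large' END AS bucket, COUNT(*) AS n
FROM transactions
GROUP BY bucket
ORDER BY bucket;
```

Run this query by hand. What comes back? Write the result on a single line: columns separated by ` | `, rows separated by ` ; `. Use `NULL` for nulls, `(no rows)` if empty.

large | 4 ; small | 4

Bucket rows by amount < 158 → 'small' else 'large'; count each bucket.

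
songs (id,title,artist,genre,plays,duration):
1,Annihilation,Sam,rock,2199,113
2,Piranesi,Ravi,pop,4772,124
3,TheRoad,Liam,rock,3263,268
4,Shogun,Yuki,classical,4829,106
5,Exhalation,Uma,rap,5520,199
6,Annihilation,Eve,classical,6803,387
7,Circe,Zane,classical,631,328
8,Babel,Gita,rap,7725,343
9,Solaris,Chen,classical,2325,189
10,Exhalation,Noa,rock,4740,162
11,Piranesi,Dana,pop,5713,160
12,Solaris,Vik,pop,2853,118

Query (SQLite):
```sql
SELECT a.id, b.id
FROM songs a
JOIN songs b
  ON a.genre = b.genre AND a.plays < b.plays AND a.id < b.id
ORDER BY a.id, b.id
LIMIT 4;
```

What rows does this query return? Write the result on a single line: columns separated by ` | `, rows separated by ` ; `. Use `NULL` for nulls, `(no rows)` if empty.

1 | 3 ; 1 | 10 ; 2 | 11 ; 3 | 10

Pairs (a,b) with same genre, a.plays < b.plays, a.id < b.id.
genre groups: classical:{4,6,7,9} pop:{2,11,12} rap:{5,8} rock:{1,3,10}
Ordered by (a.id, b.id); first 4.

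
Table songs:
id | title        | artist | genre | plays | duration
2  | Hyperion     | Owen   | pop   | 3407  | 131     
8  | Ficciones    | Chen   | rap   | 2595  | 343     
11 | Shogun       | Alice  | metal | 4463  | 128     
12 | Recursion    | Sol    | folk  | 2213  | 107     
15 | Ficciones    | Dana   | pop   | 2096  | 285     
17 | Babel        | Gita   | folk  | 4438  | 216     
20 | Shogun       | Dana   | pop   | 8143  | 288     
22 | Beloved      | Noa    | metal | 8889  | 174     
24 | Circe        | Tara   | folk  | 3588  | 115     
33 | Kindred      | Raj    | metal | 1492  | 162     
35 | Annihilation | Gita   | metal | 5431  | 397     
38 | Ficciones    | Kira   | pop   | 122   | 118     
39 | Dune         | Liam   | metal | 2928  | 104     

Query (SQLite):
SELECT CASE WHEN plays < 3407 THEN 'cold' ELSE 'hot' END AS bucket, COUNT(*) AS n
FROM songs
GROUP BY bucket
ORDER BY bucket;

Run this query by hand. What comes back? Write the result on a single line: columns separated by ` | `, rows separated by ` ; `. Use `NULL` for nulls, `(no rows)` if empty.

cold | 6 ; hot | 7

Bucket rows by plays < 3407 → 'cold' else 'hot'; count each bucket.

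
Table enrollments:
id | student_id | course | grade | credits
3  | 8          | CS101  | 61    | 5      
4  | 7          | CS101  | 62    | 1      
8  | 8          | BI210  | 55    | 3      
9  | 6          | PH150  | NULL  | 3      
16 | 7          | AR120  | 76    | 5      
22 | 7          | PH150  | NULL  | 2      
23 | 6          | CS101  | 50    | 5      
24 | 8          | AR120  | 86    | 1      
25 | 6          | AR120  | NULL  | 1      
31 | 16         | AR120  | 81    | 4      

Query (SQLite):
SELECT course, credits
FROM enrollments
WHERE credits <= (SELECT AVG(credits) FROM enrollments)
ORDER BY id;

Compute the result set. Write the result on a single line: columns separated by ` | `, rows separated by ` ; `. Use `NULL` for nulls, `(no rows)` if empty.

CS101 | 1 ; BI210 | 3 ; PH150 | 3 ; PH150 | 2 ; AR120 | 1 ; AR120 | 1

Scalar subquery: AVG(credits) over all enrollments rows = 3.0.
Keep rows where credits <= that value.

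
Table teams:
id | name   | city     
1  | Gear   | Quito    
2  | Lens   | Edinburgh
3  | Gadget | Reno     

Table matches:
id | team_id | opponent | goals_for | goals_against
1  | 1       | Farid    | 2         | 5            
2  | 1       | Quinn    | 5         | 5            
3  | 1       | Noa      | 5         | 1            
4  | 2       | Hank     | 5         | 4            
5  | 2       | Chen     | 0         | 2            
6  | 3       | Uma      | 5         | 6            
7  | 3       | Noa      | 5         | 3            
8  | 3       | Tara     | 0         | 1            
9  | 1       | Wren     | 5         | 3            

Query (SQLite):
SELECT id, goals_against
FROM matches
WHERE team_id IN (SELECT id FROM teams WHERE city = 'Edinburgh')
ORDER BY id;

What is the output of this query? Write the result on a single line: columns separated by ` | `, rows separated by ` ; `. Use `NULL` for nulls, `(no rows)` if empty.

4 | 4 ; 5 | 2

Inner query: teams.id where city = 'Edinburgh'.
Outer: keep matches rows whose team_id is in that set.
Inner query → {2}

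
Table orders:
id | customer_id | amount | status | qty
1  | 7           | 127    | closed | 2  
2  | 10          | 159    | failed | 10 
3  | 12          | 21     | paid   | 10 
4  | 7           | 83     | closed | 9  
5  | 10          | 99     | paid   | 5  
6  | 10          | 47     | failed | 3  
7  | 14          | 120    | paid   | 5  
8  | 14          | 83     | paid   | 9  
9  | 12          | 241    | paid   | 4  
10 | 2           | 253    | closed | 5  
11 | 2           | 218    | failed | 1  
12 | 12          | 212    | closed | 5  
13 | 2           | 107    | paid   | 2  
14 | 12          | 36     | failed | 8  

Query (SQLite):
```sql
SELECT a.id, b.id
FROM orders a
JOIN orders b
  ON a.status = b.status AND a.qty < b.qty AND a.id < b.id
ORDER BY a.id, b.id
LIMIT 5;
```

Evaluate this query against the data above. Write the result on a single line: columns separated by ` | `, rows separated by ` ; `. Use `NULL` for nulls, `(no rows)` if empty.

Pairs (a,b) with same status, a.qty < b.qty, a.id < b.id.
status groups: closed:{1,4,10,12} failed:{2,6,11,14} paid:{3,5,7,8,9,13}
Ordered by (a.id, b.id); first 5.

1 | 4 ; 1 | 10 ; 1 | 12 ; 5 | 8 ; 6 | 14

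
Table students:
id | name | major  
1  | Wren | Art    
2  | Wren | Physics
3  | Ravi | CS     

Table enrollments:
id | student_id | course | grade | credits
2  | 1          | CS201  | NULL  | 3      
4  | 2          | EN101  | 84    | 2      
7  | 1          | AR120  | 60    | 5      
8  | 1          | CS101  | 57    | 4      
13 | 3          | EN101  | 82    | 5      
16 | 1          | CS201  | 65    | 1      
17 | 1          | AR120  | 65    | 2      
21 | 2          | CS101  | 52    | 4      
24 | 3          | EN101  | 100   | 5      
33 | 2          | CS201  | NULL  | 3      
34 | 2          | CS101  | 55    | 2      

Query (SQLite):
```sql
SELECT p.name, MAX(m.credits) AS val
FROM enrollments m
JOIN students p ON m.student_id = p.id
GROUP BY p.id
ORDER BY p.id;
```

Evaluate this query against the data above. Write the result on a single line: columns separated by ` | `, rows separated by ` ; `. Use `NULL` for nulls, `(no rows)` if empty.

Wren | 5 ; Wren | 4 ; Ravi | 5

Join each enrollments row to its students via student_id.
Group joined rows by students.id; compute MAX(m.credits) per group.
  1: ids {2, 7, 8, 16, 17} → MAX(m.credits)=5
  2: ids {4, 21, 33, 34} → MAX(m.credits)=4
  3: ids {13, 24} → MAX(m.credits)=5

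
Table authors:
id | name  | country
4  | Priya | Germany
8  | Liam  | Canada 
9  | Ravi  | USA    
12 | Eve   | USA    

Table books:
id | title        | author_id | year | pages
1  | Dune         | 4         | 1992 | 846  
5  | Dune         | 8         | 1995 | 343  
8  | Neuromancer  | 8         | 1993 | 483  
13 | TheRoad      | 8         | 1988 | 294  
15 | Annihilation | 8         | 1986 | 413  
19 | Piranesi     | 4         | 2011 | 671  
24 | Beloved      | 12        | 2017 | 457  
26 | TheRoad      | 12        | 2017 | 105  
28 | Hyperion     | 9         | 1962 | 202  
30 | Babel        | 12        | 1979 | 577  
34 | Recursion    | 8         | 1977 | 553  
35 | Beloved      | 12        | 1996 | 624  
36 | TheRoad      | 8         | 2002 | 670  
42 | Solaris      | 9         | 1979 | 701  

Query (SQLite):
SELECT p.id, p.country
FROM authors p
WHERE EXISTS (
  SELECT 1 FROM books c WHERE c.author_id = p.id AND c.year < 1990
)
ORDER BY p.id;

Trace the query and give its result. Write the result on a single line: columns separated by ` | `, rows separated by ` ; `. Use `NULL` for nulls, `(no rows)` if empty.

8 | Canada ; 9 | USA ; 12 | USA

For each authors row, check whether any books with matching author_id has year < 1990.
Keep rows where that is true.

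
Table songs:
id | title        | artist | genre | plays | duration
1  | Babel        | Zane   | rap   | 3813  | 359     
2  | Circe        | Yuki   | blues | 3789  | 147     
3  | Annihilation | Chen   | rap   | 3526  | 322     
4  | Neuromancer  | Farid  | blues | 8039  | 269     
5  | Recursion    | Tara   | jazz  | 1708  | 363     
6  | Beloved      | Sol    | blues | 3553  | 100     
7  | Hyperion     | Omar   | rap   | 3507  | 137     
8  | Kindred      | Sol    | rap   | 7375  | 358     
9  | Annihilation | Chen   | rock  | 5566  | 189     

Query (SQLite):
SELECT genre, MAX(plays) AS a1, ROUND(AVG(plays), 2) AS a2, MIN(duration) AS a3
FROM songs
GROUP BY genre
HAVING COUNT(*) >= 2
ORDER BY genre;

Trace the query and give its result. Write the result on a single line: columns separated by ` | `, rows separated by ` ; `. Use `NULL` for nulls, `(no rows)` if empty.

blues | 8039 | 5127 | 100 ; rap | 7375 | 4555.25 | 137

Group songs by genre.
Per group compute: MAX(plays), ROUND(AVG(plays), 2), MIN(duration).
HAVING: drop groups with fewer than 2 rows.
  blues: ids {2, 4, 6} → MAX(plays)=8039, ROUND(AVG(plays), 2)=5127, MIN(duration)=100
  jazz: ids {5} → MAX(plays)=1708, ROUND(AVG(plays), 2)=1708, MIN(duration)=363
  rap: ids {1, 3, 7, 8} → MAX(plays)=7375, ROUND(AVG(plays), 2)=4555.25, MIN(duration)=137
  rock: ids {9} → MAX(plays)=5566, ROUND(AVG(plays), 2)=5566, MIN(duration)=189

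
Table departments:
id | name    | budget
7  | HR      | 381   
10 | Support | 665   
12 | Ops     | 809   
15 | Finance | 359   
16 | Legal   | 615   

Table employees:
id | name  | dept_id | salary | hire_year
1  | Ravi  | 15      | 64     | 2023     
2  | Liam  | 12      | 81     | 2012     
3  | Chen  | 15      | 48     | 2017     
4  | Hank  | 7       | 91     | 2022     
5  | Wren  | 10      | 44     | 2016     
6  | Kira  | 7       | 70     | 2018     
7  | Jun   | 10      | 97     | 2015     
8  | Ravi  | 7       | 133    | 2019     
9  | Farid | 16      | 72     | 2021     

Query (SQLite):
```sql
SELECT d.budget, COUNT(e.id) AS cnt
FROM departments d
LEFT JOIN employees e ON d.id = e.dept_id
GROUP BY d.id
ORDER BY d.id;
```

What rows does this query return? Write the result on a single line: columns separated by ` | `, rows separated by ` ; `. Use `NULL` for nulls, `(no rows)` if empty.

381 | 3 ; 665 | 2 ; 809 | 1 ; 359 | 2 ; 615 | 1

LEFT JOIN keeps every departments row; unmatched ones get NULL for employees columns.
Group by departments.id and compute COUNT(e.id). COUNT(col) of an all-NULL group is 0.
  7: ids {4, 6, 8} → COUNT(e.id)=3
  10: ids {5, 7} → COUNT(e.id)=2
  12: ids {2} → COUNT(e.id)=1
  15: ids {1, 3} → COUNT(e.id)=2
  16: ids {9} → COUNT(e.id)=1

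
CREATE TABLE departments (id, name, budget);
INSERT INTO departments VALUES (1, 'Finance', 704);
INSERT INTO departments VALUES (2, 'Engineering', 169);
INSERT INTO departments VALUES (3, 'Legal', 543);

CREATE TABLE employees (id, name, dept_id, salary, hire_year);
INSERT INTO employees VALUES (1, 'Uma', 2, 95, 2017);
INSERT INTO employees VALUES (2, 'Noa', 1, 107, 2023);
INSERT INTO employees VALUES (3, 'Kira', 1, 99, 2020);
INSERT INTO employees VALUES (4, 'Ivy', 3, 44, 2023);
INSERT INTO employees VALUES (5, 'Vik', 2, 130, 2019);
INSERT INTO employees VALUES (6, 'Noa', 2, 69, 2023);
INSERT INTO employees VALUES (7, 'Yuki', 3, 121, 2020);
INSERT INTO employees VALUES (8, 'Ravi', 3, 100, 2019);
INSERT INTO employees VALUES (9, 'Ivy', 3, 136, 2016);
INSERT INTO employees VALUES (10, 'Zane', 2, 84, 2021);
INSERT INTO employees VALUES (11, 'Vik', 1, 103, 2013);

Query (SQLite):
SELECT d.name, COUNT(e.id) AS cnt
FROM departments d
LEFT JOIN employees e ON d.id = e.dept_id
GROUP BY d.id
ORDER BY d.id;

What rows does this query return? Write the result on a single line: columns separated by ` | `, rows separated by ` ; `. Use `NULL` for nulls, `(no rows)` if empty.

LEFT JOIN keeps every departments row; unmatched ones get NULL for employees columns.
Group by departments.id and compute COUNT(e.id). COUNT(col) of an all-NULL group is 0.
  1: ids {2, 3, 11} → COUNT(e.id)=3
  2: ids {1, 5, 6, 10} → COUNT(e.id)=4
  3: ids {4, 7, 8, 9} → COUNT(e.id)=4

Finance | 3 ; Engineering | 4 ; Legal | 4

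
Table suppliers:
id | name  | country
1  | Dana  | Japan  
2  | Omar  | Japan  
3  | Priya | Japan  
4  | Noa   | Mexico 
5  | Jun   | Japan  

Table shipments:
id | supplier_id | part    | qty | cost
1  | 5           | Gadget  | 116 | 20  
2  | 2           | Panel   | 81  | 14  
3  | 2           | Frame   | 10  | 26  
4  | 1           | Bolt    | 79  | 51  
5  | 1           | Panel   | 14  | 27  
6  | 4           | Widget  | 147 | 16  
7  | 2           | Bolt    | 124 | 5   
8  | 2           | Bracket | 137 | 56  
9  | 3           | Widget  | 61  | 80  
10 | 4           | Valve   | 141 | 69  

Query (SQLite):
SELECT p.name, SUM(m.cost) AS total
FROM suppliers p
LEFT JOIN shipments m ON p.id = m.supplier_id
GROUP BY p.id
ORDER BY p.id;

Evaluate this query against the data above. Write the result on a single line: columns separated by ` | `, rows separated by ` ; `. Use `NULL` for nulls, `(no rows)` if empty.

Dana | 78 ; Omar | 101 ; Priya | 80 ; Noa | 85 ; Jun | 20

LEFT JOIN keeps every suppliers row; unmatched ones get NULL for shipments columns.
Group by suppliers.id and compute SUM(m.cost). SUM over an all-NULL group is NULL.
  1: ids {4, 5} → SUM(m.cost)=78
  2: ids {2, 3, 7, 8} → SUM(m.cost)=101
  3: ids {9} → SUM(m.cost)=80
  4: ids {6, 10} → SUM(m.cost)=85
  5: ids {1} → SUM(m.cost)=20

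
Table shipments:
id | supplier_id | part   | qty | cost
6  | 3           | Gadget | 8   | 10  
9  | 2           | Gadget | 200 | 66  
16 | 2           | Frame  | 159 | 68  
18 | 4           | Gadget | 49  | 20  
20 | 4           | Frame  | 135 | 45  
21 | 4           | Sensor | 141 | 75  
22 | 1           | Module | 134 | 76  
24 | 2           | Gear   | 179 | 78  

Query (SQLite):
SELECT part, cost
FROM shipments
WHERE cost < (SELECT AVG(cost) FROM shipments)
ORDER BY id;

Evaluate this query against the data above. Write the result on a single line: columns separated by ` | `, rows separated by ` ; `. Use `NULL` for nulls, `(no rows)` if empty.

Scalar subquery: AVG(cost) over all shipments rows = 54.75.
Keep rows where cost < that value.

Gadget | 10 ; Gadget | 20 ; Frame | 45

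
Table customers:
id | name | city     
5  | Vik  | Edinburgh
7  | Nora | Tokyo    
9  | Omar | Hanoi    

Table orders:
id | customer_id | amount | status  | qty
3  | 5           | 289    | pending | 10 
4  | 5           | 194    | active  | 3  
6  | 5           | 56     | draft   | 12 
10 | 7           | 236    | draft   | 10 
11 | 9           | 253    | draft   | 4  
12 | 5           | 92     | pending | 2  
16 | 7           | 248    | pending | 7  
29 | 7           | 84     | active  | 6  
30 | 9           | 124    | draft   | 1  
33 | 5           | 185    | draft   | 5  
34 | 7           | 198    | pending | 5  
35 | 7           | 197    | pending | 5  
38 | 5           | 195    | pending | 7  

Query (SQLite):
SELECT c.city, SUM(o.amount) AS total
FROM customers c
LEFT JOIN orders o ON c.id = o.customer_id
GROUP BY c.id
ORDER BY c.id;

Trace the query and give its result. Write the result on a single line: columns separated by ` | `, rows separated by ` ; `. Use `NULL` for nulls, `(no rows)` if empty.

Edinburgh | 1011 ; Tokyo | 963 ; Hanoi | 377

LEFT JOIN keeps every customers row; unmatched ones get NULL for orders columns.
Group by customers.id and compute SUM(o.amount). SUM over an all-NULL group is NULL.
  5: ids {3, 4, 6, 12, 33, 38} → SUM(o.amount)=1011
  7: ids {10, 16, 29, 34, 35} → SUM(o.amount)=963
  9: ids {11, 30} → SUM(o.amount)=377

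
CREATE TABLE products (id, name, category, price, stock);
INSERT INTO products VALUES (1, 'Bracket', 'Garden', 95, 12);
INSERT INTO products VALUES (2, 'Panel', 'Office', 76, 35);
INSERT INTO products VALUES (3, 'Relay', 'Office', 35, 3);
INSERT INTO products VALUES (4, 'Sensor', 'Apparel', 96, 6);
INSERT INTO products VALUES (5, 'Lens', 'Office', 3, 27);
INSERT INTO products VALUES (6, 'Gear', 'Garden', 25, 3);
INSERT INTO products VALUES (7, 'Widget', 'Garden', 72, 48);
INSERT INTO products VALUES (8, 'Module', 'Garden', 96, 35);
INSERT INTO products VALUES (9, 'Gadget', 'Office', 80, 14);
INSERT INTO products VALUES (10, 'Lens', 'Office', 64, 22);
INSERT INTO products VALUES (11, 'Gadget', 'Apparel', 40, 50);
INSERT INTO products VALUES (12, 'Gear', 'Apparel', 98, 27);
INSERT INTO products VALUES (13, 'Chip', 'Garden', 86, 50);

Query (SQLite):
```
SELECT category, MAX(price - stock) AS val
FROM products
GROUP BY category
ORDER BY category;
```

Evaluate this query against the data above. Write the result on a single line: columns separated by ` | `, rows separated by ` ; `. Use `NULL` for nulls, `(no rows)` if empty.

Apparel | 90 ; Garden | 83 ; Office | 66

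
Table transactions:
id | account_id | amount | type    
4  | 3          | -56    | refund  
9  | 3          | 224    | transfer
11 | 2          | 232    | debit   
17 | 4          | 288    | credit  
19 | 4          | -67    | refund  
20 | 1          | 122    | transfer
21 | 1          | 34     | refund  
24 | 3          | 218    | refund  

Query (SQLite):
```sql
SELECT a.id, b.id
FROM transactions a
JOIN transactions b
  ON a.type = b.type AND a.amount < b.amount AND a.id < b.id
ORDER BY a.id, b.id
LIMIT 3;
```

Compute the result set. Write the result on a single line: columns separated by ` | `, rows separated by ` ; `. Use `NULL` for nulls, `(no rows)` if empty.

Pairs (a,b) with same type, a.amount < b.amount, a.id < b.id.
type groups: credit:{17} debit:{11} refund:{4,19,21,24} transfer:{9,20}
Ordered by (a.id, b.id); first 3.

4 | 21 ; 4 | 24 ; 19 | 21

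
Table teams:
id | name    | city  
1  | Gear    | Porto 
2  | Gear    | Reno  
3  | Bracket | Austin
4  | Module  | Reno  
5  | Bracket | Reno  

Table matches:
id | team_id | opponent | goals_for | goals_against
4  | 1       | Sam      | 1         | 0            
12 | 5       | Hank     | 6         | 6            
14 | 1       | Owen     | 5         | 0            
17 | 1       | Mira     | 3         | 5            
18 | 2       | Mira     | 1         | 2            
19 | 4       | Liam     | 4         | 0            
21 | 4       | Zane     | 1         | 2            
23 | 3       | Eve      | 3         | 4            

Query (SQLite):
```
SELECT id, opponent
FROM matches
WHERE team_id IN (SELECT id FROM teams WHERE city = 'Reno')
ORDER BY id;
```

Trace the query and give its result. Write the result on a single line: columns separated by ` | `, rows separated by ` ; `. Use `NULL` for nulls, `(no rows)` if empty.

12 | Hank ; 18 | Mira ; 19 | Liam ; 21 | Zane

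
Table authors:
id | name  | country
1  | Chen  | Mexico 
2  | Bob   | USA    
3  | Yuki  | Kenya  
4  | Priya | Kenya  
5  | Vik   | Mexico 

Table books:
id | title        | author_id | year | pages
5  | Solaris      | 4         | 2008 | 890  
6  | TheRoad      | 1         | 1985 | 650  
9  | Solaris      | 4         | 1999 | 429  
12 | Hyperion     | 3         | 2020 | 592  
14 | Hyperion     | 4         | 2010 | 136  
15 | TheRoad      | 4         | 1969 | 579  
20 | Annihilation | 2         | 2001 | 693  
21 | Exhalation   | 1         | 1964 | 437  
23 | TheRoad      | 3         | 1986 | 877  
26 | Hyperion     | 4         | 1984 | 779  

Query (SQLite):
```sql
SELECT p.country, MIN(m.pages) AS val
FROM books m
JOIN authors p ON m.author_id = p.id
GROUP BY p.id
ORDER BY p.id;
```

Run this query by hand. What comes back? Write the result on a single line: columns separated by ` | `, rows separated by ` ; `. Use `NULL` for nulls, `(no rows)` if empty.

Mexico | 437 ; USA | 693 ; Kenya | 592 ; Kenya | 136

Join each books row to its authors via author_id.
Group joined rows by authors.id; compute MIN(m.pages) per group.
  1: ids {6, 21} → MIN(m.pages)=437
  2: ids {20} → MIN(m.pages)=693
  3: ids {12, 23} → MIN(m.pages)=592
  4: ids {5, 9, 14, 15, 26} → MIN(m.pages)=136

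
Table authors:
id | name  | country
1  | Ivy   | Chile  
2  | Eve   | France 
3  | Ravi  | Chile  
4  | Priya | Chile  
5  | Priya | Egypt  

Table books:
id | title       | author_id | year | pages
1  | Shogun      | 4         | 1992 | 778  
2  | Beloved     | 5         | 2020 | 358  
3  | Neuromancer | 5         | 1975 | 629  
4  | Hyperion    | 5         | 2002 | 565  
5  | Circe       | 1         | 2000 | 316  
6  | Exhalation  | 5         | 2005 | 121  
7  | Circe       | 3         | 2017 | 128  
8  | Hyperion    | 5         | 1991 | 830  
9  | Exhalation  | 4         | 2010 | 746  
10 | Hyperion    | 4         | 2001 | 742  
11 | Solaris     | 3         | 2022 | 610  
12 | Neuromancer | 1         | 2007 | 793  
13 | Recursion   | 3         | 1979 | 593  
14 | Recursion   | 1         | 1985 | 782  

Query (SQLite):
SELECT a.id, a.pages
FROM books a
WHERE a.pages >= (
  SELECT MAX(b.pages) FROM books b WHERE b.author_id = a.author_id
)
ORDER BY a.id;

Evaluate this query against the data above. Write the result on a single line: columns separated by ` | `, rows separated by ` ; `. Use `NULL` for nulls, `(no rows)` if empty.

1 | 778 ; 8 | 830 ; 11 | 610 ; 12 | 793

For each books row a, compute MAX(pages) over rows sharing a.author_id.
Keep row a if a.pages >= that per-group MAX.
  author_id=1: MAX(pages) = 793
  author_id=3: MAX(pages) = 610
  author_id=4: MAX(pages) = 778
  author_id=5: MAX(pages) = 830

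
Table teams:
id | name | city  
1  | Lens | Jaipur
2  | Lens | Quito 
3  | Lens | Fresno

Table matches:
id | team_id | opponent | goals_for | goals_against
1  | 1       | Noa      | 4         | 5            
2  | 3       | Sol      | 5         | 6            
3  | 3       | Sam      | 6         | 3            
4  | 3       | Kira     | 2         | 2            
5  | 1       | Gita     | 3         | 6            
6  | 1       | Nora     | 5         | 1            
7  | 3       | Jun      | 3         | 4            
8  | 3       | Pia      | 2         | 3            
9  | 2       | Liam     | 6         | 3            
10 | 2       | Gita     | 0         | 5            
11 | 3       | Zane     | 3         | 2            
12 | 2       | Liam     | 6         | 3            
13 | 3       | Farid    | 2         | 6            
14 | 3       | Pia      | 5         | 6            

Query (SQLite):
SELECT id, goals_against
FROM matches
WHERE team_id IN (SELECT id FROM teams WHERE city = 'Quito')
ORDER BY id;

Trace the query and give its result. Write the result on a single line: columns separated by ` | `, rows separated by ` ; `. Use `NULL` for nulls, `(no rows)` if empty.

Inner query: teams.id where city = 'Quito'.
Outer: keep matches rows whose team_id is in that set.
Inner query → {2}

9 | 3 ; 10 | 5 ; 12 | 3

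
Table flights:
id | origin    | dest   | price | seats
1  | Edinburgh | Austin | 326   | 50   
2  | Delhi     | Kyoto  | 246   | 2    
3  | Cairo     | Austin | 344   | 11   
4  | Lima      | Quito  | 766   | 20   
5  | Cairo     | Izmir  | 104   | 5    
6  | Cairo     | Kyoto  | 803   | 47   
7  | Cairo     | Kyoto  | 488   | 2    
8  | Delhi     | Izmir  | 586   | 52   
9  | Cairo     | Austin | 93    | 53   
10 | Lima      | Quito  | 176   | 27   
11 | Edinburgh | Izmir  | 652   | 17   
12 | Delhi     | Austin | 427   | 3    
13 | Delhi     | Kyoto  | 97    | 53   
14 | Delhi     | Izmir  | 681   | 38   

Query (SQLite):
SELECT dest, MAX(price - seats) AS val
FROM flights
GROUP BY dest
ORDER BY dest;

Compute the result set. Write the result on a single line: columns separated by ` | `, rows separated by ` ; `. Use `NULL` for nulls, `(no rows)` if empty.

For each row compute price - seats.
Group by dest; take MAX of the expression per group.
  Austin: ids {1, 3, 9, 12} → MAX(price - seats)=424
  Izmir: ids {5, 8, 11, 14} → MAX(price - seats)=643
  Kyoto: ids {2, 6, 7, 13} → MAX(price - seats)=756
  Quito: ids {4, 10} → MAX(price - seats)=746

Austin | 424 ; Izmir | 643 ; Kyoto | 756 ; Quito | 746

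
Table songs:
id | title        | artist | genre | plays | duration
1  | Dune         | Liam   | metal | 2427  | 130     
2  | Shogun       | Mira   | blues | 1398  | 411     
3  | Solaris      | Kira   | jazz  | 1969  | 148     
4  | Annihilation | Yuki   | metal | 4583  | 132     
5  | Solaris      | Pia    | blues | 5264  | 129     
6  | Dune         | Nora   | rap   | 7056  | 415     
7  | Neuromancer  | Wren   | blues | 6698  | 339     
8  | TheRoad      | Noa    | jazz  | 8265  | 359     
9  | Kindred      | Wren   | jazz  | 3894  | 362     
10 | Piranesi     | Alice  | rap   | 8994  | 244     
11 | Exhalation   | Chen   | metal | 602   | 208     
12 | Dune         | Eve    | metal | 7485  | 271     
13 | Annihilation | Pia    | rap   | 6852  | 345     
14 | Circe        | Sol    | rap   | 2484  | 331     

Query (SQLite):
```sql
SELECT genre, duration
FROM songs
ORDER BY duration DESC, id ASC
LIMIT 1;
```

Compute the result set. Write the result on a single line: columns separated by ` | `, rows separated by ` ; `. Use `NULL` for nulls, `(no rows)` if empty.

Sort by duration desc, tiebreak id asc: (415, id=6), (411, id=2), (362, id=9), (359, id=8) …. Take first 1.

rap | 415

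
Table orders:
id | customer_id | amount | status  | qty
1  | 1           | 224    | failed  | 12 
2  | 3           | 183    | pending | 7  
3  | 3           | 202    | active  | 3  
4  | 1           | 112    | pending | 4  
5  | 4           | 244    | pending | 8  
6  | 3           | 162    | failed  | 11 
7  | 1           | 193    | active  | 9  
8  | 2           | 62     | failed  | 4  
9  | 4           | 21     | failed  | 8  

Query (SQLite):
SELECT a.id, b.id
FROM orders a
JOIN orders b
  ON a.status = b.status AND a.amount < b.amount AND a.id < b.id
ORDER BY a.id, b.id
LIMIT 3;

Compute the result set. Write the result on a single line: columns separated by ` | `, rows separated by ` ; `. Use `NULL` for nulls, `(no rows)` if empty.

2 | 5 ; 4 | 5

Pairs (a,b) with same status, a.amount < b.amount, a.id < b.id.
status groups: active:{3,7} failed:{1,6,8,9} pending:{2,4,5}
Ordered by (a.id, b.id); first 3.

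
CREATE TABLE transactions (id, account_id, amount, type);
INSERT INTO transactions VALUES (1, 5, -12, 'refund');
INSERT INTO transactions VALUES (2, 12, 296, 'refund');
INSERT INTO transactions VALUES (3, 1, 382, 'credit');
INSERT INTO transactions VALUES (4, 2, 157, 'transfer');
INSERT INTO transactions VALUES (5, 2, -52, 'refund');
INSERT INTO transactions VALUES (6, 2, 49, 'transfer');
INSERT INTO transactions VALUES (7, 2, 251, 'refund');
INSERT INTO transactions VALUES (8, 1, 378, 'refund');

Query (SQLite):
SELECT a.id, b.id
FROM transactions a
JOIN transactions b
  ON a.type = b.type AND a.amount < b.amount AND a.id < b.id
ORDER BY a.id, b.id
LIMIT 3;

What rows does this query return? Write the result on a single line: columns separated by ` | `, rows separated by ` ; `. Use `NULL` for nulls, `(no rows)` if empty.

1 | 2 ; 1 | 7 ; 1 | 8

Pairs (a,b) with same type, a.amount < b.amount, a.id < b.id.
type groups: credit:{3} refund:{1,2,5,7,8} transfer:{4,6}
Ordered by (a.id, b.id); first 3.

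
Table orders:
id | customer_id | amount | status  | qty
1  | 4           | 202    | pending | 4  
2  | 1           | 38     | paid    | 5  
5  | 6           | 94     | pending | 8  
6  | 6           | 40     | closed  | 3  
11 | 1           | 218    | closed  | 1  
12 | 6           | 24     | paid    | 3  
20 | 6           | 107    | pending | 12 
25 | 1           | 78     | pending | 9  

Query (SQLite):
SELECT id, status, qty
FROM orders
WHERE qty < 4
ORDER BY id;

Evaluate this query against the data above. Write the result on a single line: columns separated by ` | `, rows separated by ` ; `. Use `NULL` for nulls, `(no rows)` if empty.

qty < 4: ids {6, 11, 12}

6 | closed | 3 ; 11 | closed | 1 ; 12 | paid | 3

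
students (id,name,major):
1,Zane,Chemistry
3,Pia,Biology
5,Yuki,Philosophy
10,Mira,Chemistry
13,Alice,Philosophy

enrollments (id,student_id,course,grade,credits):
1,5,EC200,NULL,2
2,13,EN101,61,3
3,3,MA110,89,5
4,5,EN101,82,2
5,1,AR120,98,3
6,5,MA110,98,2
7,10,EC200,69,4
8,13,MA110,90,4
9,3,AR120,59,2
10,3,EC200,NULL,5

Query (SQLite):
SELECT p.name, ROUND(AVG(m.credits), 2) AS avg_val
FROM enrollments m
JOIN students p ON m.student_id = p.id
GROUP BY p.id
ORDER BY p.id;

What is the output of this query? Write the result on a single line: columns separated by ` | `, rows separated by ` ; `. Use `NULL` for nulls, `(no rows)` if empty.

Join each enrollments row to its students via student_id.
Group joined rows by students.id; compute ROUND(AVG(m.credits), 2) per group.
  1: ids {5} → ROUND(AVG(m.credits), 2)=3
  3: ids {3, 9, 10} → ROUND(AVG(m.credits), 2)=4
  5: ids {1, 4, 6} → ROUND(AVG(m.credits), 2)=2
  10: ids {7} → ROUND(AVG(m.credits), 2)=4
  13: ids {2, 8} → ROUND(AVG(m.credits), 2)=3.5

Zane | 3 ; Pia | 4 ; Yuki | 2 ; Mira | 4 ; Alice | 3.5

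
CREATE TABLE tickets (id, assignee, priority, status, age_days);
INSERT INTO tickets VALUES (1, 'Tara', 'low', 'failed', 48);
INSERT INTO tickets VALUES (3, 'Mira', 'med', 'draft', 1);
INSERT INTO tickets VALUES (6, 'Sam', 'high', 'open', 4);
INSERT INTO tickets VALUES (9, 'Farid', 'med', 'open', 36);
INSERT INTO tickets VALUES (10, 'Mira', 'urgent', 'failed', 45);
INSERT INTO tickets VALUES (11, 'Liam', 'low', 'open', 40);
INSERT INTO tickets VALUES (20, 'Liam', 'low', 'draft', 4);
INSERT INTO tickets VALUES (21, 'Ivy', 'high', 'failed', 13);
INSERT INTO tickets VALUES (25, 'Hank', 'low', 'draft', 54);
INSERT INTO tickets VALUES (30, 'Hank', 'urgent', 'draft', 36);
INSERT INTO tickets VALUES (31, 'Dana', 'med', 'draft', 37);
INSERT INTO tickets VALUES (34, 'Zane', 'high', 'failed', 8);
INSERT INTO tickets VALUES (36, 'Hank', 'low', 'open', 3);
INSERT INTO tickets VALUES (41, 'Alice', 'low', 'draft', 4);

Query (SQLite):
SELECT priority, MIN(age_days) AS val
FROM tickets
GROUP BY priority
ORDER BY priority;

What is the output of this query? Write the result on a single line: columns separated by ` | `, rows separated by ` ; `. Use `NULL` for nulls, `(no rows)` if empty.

high | 4 ; low | 3 ; med | 1 ; urgent | 36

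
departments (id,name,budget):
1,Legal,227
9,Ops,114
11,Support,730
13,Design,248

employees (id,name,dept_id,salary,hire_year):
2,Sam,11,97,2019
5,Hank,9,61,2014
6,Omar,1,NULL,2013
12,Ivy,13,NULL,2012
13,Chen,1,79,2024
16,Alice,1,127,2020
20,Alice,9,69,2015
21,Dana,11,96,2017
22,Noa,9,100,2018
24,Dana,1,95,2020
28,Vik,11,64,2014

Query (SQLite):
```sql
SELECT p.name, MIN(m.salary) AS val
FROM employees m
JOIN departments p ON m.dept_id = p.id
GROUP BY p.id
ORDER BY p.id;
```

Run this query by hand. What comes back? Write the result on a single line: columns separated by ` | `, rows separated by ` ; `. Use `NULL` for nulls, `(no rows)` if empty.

Legal | 79 ; Ops | 61 ; Support | 64 ; Design | NULL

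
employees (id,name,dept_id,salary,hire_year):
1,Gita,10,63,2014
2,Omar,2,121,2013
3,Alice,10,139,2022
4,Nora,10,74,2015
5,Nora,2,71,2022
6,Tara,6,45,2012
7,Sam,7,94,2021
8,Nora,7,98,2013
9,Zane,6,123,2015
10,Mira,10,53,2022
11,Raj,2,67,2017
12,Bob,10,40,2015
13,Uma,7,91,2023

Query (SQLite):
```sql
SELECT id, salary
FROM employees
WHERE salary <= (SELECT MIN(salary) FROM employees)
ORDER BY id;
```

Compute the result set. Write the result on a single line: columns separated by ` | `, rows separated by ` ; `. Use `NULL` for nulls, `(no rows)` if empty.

12 | 40

Scalar subquery: MIN(salary) over all employees rows = 40.
Keep rows where salary <= that value.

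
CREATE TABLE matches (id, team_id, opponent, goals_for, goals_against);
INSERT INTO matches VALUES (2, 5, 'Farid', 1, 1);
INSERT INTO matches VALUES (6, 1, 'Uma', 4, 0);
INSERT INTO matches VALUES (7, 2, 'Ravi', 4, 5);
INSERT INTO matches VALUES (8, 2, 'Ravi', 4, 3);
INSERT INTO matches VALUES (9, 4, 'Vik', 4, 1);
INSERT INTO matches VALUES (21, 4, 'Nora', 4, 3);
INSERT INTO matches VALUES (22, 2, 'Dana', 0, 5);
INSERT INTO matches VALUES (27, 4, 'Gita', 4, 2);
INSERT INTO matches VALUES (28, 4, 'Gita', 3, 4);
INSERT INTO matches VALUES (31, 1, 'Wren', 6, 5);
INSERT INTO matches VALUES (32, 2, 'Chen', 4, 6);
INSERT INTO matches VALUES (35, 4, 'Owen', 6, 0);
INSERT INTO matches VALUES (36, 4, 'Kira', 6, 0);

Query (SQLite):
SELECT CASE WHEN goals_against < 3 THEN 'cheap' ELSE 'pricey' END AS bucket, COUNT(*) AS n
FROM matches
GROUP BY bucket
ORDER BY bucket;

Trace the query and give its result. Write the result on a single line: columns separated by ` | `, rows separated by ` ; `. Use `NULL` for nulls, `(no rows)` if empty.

cheap | 6 ; pricey | 7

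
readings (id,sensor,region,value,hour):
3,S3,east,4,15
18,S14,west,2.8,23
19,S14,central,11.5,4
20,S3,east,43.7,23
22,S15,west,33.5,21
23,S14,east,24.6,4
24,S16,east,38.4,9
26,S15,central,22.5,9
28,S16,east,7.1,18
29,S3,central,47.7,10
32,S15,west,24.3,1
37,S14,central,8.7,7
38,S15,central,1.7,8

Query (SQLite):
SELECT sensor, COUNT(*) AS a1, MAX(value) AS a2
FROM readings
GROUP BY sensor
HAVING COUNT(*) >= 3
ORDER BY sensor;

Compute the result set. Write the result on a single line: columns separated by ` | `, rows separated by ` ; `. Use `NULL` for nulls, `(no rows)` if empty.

Group readings by sensor.
Per group compute: COUNT(*), MAX(value).
HAVING: drop groups with fewer than 3 rows.
  S14: ids {18, 19, 23, 37} → COUNT(*)=4, MAX(value)=24.6
  S15: ids {22, 26, 32, 38} → COUNT(*)=4, MAX(value)=33.5
  S16: ids {24, 28} → COUNT(*)=2, MAX(value)=38.4
  S3: ids {3, 20, 29} → COUNT(*)=3, MAX(value)=47.7

S14 | 4 | 24.6 ; S15 | 4 | 33.5 ; S3 | 3 | 47.7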